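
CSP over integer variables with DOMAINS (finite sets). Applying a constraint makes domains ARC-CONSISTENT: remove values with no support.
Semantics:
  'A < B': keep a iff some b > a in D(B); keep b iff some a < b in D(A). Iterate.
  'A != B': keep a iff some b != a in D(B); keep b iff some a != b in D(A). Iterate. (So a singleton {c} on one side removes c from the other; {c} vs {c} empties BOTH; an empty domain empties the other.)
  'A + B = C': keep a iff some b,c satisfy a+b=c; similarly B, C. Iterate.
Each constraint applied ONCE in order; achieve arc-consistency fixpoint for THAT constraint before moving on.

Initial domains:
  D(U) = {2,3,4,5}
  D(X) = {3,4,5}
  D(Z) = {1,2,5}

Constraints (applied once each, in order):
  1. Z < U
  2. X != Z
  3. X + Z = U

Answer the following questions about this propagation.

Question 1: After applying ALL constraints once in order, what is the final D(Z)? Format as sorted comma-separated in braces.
Constraint 1 (Z < U) on D(Z)={1,2,5} D(U)={2,3,4,5}: Z {1,2,5}->{1,2}
Constraint 2 (X != Z) on D(X)={3,4,5} D(Z)={1,2}: no change
Constraint 3 (X + Z = U) on D(X)={3,4,5} D(Z)={1,2} D(U)={2,3,4,5}: X {3,4,5}->{3,4}; U {2,3,4,5}->{4,5}
So after all 3 constraints: D(Z) = {1,2}

Answer: {1,2}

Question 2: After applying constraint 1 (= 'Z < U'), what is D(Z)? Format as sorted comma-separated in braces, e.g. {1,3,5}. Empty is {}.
Constraint 1 (Z < U) on D(Z)={1,2,5} D(U)={2,3,4,5}: Z {1,2,5}->{1,2}
So after constraint 1: D(Z) = {1,2}

Answer: {1,2}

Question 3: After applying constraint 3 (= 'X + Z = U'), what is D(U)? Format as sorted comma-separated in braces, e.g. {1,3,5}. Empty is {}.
Answer: {4,5}

Derivation:
Constraint 1 (Z < U) on D(Z)={1,2,5} D(U)={2,3,4,5}: Z {1,2,5}->{1,2}
Constraint 2 (X != Z) on D(X)={3,4,5} D(Z)={1,2}: no change
Constraint 3 (X + Z = U) on D(X)={3,4,5} D(Z)={1,2} D(U)={2,3,4,5}: X {3,4,5}->{3,4}; U {2,3,4,5}->{4,5}
So after constraint 3: D(U) = {4,5}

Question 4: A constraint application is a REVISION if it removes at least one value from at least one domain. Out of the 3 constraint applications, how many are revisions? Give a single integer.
Constraint 1 (Z < U) on D(Z)={1,2,5} D(U)={2,3,4,5}: Z {1,2,5}->{1,2} => REVISION
Constraint 2 (X != Z) on D(X)={3,4,5} D(Z)={1,2}: no change => not a revision
Constraint 3 (X + Z = U) on D(X)={3,4,5} D(Z)={1,2} D(U)={2,3,4,5}: X {3,4,5}->{3,4}; U {2,3,4,5}->{4,5} => REVISION
Total revisions = 2

Answer: 2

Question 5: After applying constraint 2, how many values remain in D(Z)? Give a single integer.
Answer: 2

Derivation:
Constraint 1 (Z < U) on D(Z)={1,2,5} D(U)={2,3,4,5}: Z {1,2,5}->{1,2}
Constraint 2 (X != Z) on D(X)={3,4,5} D(Z)={1,2}: no change
So after constraint 2: D(Z)={1,2}, size = 2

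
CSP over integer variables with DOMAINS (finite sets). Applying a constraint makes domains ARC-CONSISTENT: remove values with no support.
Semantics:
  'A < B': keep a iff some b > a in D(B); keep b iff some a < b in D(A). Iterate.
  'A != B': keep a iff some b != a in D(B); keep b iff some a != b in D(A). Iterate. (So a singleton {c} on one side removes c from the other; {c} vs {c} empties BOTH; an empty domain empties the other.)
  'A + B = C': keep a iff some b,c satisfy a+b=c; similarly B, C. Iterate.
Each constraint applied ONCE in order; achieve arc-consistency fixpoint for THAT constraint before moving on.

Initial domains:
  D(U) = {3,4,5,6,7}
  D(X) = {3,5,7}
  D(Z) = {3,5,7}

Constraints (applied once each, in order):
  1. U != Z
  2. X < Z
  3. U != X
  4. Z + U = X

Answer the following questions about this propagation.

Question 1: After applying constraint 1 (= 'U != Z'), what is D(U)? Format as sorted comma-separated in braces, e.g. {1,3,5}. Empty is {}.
Answer: {3,4,5,6,7}

Derivation:
Constraint 1 (U != Z) on D(U)={3,4,5,6,7} D(Z)={3,5,7}: no change
So after constraint 1: D(U) = {3,4,5,6,7}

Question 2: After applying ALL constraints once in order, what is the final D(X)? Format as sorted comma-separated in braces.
Constraint 1 (U != Z) on D(U)={3,4,5,6,7} D(Z)={3,5,7}: no change
Constraint 2 (X < Z) on D(X)={3,5,7} D(Z)={3,5,7}: X {3,5,7}->{3,5}; Z {3,5,7}->{5,7}
Constraint 3 (U != X) on D(U)={3,4,5,6,7} D(X)={3,5}: no change
Constraint 4 (Z + U = X) on D(Z)={5,7} D(U)={3,4,5,6,7} D(X)={3,5}: Z {5,7}->{}; U {3,4,5,6,7}->{}; X {3,5}->{}
So after all 4 constraints: D(X) = {}

Answer: {}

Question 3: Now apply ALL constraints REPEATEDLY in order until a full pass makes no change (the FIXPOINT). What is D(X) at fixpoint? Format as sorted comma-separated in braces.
Answer: {}

Derivation:
pass 0 (initial): D(X)={3,5,7}
pass 1: U {3,4,5,6,7}->{}; X {3,5,7}->{}; Z {3,5,7}->{}
pass 2: no change
Fixpoint after 2 passes: D(X) = {}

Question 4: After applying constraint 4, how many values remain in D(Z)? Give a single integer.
Constraint 1 (U != Z) on D(U)={3,4,5,6,7} D(Z)={3,5,7}: no change
Constraint 2 (X < Z) on D(X)={3,5,7} D(Z)={3,5,7}: X {3,5,7}->{3,5}; Z {3,5,7}->{5,7}
Constraint 3 (U != X) on D(U)={3,4,5,6,7} D(X)={3,5}: no change
Constraint 4 (Z + U = X) on D(Z)={5,7} D(U)={3,4,5,6,7} D(X)={3,5}: Z {5,7}->{}; U {3,4,5,6,7}->{}; X {3,5}->{}
So after constraint 4: D(Z)={}, size = 0

Answer: 0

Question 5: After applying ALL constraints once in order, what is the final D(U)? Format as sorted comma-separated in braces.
Answer: {}

Derivation:
Constraint 1 (U != Z) on D(U)={3,4,5,6,7} D(Z)={3,5,7}: no change
Constraint 2 (X < Z) on D(X)={3,5,7} D(Z)={3,5,7}: X {3,5,7}->{3,5}; Z {3,5,7}->{5,7}
Constraint 3 (U != X) on D(U)={3,4,5,6,7} D(X)={3,5}: no change
Constraint 4 (Z + U = X) on D(Z)={5,7} D(U)={3,4,5,6,7} D(X)={3,5}: Z {5,7}->{}; U {3,4,5,6,7}->{}; X {3,5}->{}
So after all 4 constraints: D(U) = {}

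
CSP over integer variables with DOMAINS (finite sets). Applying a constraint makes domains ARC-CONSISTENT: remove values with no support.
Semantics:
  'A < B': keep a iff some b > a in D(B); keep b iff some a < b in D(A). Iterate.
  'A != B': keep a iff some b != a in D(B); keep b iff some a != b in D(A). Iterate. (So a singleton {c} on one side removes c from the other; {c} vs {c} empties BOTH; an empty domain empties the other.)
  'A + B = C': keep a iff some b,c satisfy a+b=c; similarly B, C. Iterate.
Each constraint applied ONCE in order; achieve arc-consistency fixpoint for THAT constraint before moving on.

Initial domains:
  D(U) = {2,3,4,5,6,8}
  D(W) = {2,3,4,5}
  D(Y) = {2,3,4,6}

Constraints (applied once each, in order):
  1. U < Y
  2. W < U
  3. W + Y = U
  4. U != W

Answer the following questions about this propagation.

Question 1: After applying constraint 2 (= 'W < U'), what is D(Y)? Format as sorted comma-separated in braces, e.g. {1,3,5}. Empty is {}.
Answer: {3,4,6}

Derivation:
Constraint 1 (U < Y) on D(U)={2,3,4,5,6,8} D(Y)={2,3,4,6}: U {2,3,4,5,6,8}->{2,3,4,5}; Y {2,3,4,6}->{3,4,6}
Constraint 2 (W < U) on D(W)={2,3,4,5} D(U)={2,3,4,5}: W {2,3,4,5}->{2,3,4}; U {2,3,4,5}->{3,4,5}
So after constraint 2: D(Y) = {3,4,6}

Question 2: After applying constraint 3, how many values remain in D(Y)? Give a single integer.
Constraint 1 (U < Y) on D(U)={2,3,4,5,6,8} D(Y)={2,3,4,6}: U {2,3,4,5,6,8}->{2,3,4,5}; Y {2,3,4,6}->{3,4,6}
Constraint 2 (W < U) on D(W)={2,3,4,5} D(U)={2,3,4,5}: W {2,3,4,5}->{2,3,4}; U {2,3,4,5}->{3,4,5}
Constraint 3 (W + Y = U) on D(W)={2,3,4} D(Y)={3,4,6} D(U)={3,4,5}: W {2,3,4}->{2}; Y {3,4,6}->{3}; U {3,4,5}->{5}
So after constraint 3: D(Y)={3}, size = 1

Answer: 1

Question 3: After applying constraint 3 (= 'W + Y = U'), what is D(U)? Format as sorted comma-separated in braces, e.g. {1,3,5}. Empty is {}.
Constraint 1 (U < Y) on D(U)={2,3,4,5,6,8} D(Y)={2,3,4,6}: U {2,3,4,5,6,8}->{2,3,4,5}; Y {2,3,4,6}->{3,4,6}
Constraint 2 (W < U) on D(W)={2,3,4,5} D(U)={2,3,4,5}: W {2,3,4,5}->{2,3,4}; U {2,3,4,5}->{3,4,5}
Constraint 3 (W + Y = U) on D(W)={2,3,4} D(Y)={3,4,6} D(U)={3,4,5}: W {2,3,4}->{2}; Y {3,4,6}->{3}; U {3,4,5}->{5}
So after constraint 3: D(U) = {5}

Answer: {5}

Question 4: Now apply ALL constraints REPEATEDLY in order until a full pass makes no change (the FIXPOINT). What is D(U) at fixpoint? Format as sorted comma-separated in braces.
pass 0 (initial): D(U)={2,3,4,5,6,8}
pass 1: U {2,3,4,5,6,8}->{5}; W {2,3,4,5}->{2}; Y {2,3,4,6}->{3}
pass 2: U {5}->{}; W {2}->{}; Y {3}->{}
pass 3: no change
Fixpoint after 3 passes: D(U) = {}

Answer: {}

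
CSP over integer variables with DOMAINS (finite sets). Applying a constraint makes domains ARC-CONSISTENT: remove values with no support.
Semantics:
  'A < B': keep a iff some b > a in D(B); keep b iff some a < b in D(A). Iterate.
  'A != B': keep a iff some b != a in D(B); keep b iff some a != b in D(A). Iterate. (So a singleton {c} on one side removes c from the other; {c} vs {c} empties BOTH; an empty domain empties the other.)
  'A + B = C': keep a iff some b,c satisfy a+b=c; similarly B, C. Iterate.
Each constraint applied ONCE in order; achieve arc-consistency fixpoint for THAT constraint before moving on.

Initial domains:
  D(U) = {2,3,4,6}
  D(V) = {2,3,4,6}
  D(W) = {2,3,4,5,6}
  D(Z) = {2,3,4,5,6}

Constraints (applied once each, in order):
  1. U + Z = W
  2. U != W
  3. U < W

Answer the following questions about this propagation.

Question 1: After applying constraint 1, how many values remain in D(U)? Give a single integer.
Constraint 1 (U + Z = W) on D(U)={2,3,4,6} D(Z)={2,3,4,5,6} D(W)={2,3,4,5,6}: U {2,3,4,6}->{2,3,4}; Z {2,3,4,5,6}->{2,3,4}; W {2,3,4,5,6}->{4,5,6}
So after constraint 1: D(U)={2,3,4}, size = 3

Answer: 3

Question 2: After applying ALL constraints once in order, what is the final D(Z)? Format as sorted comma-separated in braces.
Answer: {2,3,4}

Derivation:
Constraint 1 (U + Z = W) on D(U)={2,3,4,6} D(Z)={2,3,4,5,6} D(W)={2,3,4,5,6}: U {2,3,4,6}->{2,3,4}; Z {2,3,4,5,6}->{2,3,4}; W {2,3,4,5,6}->{4,5,6}
Constraint 2 (U != W) on D(U)={2,3,4} D(W)={4,5,6}: no change
Constraint 3 (U < W) on D(U)={2,3,4} D(W)={4,5,6}: no change
So after all 3 constraints: D(Z) = {2,3,4}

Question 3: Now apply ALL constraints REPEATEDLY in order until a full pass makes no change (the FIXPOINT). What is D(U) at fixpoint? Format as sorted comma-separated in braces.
Answer: {2,3,4}

Derivation:
pass 0 (initial): D(U)={2,3,4,6}
pass 1: U {2,3,4,6}->{2,3,4}; W {2,3,4,5,6}->{4,5,6}; Z {2,3,4,5,6}->{2,3,4}
pass 2: no change
Fixpoint after 2 passes: D(U) = {2,3,4}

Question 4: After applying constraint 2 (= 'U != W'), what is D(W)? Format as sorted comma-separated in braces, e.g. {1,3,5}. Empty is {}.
Constraint 1 (U + Z = W) on D(U)={2,3,4,6} D(Z)={2,3,4,5,6} D(W)={2,3,4,5,6}: U {2,3,4,6}->{2,3,4}; Z {2,3,4,5,6}->{2,3,4}; W {2,3,4,5,6}->{4,5,6}
Constraint 2 (U != W) on D(U)={2,3,4} D(W)={4,5,6}: no change
So after constraint 2: D(W) = {4,5,6}

Answer: {4,5,6}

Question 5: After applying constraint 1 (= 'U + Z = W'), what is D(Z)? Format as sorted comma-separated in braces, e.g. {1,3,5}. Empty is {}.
Answer: {2,3,4}

Derivation:
Constraint 1 (U + Z = W) on D(U)={2,3,4,6} D(Z)={2,3,4,5,6} D(W)={2,3,4,5,6}: U {2,3,4,6}->{2,3,4}; Z {2,3,4,5,6}->{2,3,4}; W {2,3,4,5,6}->{4,5,6}
So after constraint 1: D(Z) = {2,3,4}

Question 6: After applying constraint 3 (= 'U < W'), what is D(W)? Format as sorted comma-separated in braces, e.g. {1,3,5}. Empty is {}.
Answer: {4,5,6}

Derivation:
Constraint 1 (U + Z = W) on D(U)={2,3,4,6} D(Z)={2,3,4,5,6} D(W)={2,3,4,5,6}: U {2,3,4,6}->{2,3,4}; Z {2,3,4,5,6}->{2,3,4}; W {2,3,4,5,6}->{4,5,6}
Constraint 2 (U != W) on D(U)={2,3,4} D(W)={4,5,6}: no change
Constraint 3 (U < W) on D(U)={2,3,4} D(W)={4,5,6}: no change
So after constraint 3: D(W) = {4,5,6}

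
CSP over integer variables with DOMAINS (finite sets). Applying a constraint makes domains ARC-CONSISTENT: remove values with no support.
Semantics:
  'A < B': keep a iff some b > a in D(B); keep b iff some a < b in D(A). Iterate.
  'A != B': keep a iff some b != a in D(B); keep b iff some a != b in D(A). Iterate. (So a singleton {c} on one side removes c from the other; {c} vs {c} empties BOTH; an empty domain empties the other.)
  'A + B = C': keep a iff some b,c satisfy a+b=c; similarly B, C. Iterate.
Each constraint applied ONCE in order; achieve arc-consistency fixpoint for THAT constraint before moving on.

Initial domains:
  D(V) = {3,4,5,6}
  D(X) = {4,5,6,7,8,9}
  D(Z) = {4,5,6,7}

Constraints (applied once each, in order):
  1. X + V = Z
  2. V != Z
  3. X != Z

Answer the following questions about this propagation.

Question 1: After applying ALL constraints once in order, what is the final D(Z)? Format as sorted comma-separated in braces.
Answer: {7}

Derivation:
Constraint 1 (X + V = Z) on D(X)={4,5,6,7,8,9} D(V)={3,4,5,6} D(Z)={4,5,6,7}: X {4,5,6,7,8,9}->{4}; V {3,4,5,6}->{3}; Z {4,5,6,7}->{7}
Constraint 2 (V != Z) on D(V)={3} D(Z)={7}: no change
Constraint 3 (X != Z) on D(X)={4} D(Z)={7}: no change
So after all 3 constraints: D(Z) = {7}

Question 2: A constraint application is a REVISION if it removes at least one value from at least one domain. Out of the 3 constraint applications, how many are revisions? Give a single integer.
Answer: 1

Derivation:
Constraint 1 (X + V = Z) on D(X)={4,5,6,7,8,9} D(V)={3,4,5,6} D(Z)={4,5,6,7}: X {4,5,6,7,8,9}->{4}; V {3,4,5,6}->{3}; Z {4,5,6,7}->{7} => REVISION
Constraint 2 (V != Z) on D(V)={3} D(Z)={7}: no change => not a revision
Constraint 3 (X != Z) on D(X)={4} D(Z)={7}: no change => not a revision
Total revisions = 1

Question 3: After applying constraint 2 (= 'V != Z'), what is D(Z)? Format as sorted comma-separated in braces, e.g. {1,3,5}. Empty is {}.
Constraint 1 (X + V = Z) on D(X)={4,5,6,7,8,9} D(V)={3,4,5,6} D(Z)={4,5,6,7}: X {4,5,6,7,8,9}->{4}; V {3,4,5,6}->{3}; Z {4,5,6,7}->{7}
Constraint 2 (V != Z) on D(V)={3} D(Z)={7}: no change
So after constraint 2: D(Z) = {7}

Answer: {7}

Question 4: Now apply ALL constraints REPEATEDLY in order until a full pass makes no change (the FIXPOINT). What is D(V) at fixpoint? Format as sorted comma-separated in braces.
Answer: {3}

Derivation:
pass 0 (initial): D(V)={3,4,5,6}
pass 1: V {3,4,5,6}->{3}; X {4,5,6,7,8,9}->{4}; Z {4,5,6,7}->{7}
pass 2: no change
Fixpoint after 2 passes: D(V) = {3}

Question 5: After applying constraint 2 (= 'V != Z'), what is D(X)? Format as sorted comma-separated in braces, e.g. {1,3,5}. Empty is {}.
Answer: {4}

Derivation:
Constraint 1 (X + V = Z) on D(X)={4,5,6,7,8,9} D(V)={3,4,5,6} D(Z)={4,5,6,7}: X {4,5,6,7,8,9}->{4}; V {3,4,5,6}->{3}; Z {4,5,6,7}->{7}
Constraint 2 (V != Z) on D(V)={3} D(Z)={7}: no change
So after constraint 2: D(X) = {4}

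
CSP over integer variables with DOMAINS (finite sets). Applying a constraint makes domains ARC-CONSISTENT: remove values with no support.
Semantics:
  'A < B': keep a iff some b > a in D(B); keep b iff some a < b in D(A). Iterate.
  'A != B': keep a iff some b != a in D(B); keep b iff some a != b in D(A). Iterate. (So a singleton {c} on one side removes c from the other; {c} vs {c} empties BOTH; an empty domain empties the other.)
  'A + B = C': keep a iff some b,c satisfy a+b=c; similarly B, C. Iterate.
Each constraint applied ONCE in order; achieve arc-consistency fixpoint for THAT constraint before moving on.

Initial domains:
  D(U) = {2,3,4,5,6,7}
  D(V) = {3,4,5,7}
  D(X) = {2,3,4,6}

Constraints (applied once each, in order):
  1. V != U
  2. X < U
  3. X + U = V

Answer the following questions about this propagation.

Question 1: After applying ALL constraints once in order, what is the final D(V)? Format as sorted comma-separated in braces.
Answer: {5,7}

Derivation:
Constraint 1 (V != U) on D(V)={3,4,5,7} D(U)={2,3,4,5,6,7}: no change
Constraint 2 (X < U) on D(X)={2,3,4,6} D(U)={2,3,4,5,6,7}: U {2,3,4,5,6,7}->{3,4,5,6,7}
Constraint 3 (X + U = V) on D(X)={2,3,4,6} D(U)={3,4,5,6,7} D(V)={3,4,5,7}: X {2,3,4,6}->{2,3,4}; U {3,4,5,6,7}->{3,4,5}; V {3,4,5,7}->{5,7}
So after all 3 constraints: D(V) = {5,7}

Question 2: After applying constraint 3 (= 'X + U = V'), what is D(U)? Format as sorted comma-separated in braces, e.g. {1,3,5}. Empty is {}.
Constraint 1 (V != U) on D(V)={3,4,5,7} D(U)={2,3,4,5,6,7}: no change
Constraint 2 (X < U) on D(X)={2,3,4,6} D(U)={2,3,4,5,6,7}: U {2,3,4,5,6,7}->{3,4,5,6,7}
Constraint 3 (X + U = V) on D(X)={2,3,4,6} D(U)={3,4,5,6,7} D(V)={3,4,5,7}: X {2,3,4,6}->{2,3,4}; U {3,4,5,6,7}->{3,4,5}; V {3,4,5,7}->{5,7}
So after constraint 3: D(U) = {3,4,5}

Answer: {3,4,5}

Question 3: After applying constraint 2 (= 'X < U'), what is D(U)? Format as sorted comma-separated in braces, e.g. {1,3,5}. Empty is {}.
Constraint 1 (V != U) on D(V)={3,4,5,7} D(U)={2,3,4,5,6,7}: no change
Constraint 2 (X < U) on D(X)={2,3,4,6} D(U)={2,3,4,5,6,7}: U {2,3,4,5,6,7}->{3,4,5,6,7}
So after constraint 2: D(U) = {3,4,5,6,7}

Answer: {3,4,5,6,7}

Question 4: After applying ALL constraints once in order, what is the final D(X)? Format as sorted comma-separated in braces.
Answer: {2,3,4}

Derivation:
Constraint 1 (V != U) on D(V)={3,4,5,7} D(U)={2,3,4,5,6,7}: no change
Constraint 2 (X < U) on D(X)={2,3,4,6} D(U)={2,3,4,5,6,7}: U {2,3,4,5,6,7}->{3,4,5,6,7}
Constraint 3 (X + U = V) on D(X)={2,3,4,6} D(U)={3,4,5,6,7} D(V)={3,4,5,7}: X {2,3,4,6}->{2,3,4}; U {3,4,5,6,7}->{3,4,5}; V {3,4,5,7}->{5,7}
So after all 3 constraints: D(X) = {2,3,4}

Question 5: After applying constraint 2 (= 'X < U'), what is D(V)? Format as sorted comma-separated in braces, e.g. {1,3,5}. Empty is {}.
Answer: {3,4,5,7}

Derivation:
Constraint 1 (V != U) on D(V)={3,4,5,7} D(U)={2,3,4,5,6,7}: no change
Constraint 2 (X < U) on D(X)={2,3,4,6} D(U)={2,3,4,5,6,7}: U {2,3,4,5,6,7}->{3,4,5,6,7}
So after constraint 2: D(V) = {3,4,5,7}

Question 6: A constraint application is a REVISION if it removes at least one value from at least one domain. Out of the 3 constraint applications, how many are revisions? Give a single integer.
Constraint 1 (V != U) on D(V)={3,4,5,7} D(U)={2,3,4,5,6,7}: no change => not a revision
Constraint 2 (X < U) on D(X)={2,3,4,6} D(U)={2,3,4,5,6,7}: U {2,3,4,5,6,7}->{3,4,5,6,7} => REVISION
Constraint 3 (X + U = V) on D(X)={2,3,4,6} D(U)={3,4,5,6,7} D(V)={3,4,5,7}: X {2,3,4,6}->{2,3,4}; U {3,4,5,6,7}->{3,4,5}; V {3,4,5,7}->{5,7} => REVISION
Total revisions = 2

Answer: 2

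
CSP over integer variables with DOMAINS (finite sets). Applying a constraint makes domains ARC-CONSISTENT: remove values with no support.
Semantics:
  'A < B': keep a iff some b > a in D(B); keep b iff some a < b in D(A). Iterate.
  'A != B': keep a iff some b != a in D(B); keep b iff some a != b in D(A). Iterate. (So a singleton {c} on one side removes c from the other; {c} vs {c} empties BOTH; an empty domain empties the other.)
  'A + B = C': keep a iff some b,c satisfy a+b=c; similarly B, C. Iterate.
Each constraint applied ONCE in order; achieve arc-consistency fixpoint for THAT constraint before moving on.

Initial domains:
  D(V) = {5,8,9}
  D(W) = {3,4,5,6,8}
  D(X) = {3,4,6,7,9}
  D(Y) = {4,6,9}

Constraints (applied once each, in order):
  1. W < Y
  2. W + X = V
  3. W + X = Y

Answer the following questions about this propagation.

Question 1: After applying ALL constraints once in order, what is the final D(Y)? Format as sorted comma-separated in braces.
Answer: {6,9}

Derivation:
Constraint 1 (W < Y) on D(W)={3,4,5,6,8} D(Y)={4,6,9}: no change
Constraint 2 (W + X = V) on D(W)={3,4,5,6,8} D(X)={3,4,6,7,9} D(V)={5,8,9}: W {3,4,5,6,8}->{3,4,5,6}; X {3,4,6,7,9}->{3,4,6}; V {5,8,9}->{8,9}
Constraint 3 (W + X = Y) on D(W)={3,4,5,6} D(X)={3,4,6} D(Y)={4,6,9}: W {3,4,5,6}->{3,5,6}; Y {4,6,9}->{6,9}
So after all 3 constraints: D(Y) = {6,9}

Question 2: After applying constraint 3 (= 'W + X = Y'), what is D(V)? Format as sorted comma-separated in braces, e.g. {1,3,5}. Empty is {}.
Constraint 1 (W < Y) on D(W)={3,4,5,6,8} D(Y)={4,6,9}: no change
Constraint 2 (W + X = V) on D(W)={3,4,5,6,8} D(X)={3,4,6,7,9} D(V)={5,8,9}: W {3,4,5,6,8}->{3,4,5,6}; X {3,4,6,7,9}->{3,4,6}; V {5,8,9}->{8,9}
Constraint 3 (W + X = Y) on D(W)={3,4,5,6} D(X)={3,4,6} D(Y)={4,6,9}: W {3,4,5,6}->{3,5,6}; Y {4,6,9}->{6,9}
So after constraint 3: D(V) = {8,9}

Answer: {8,9}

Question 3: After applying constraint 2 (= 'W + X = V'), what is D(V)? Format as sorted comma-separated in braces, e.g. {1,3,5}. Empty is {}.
Answer: {8,9}

Derivation:
Constraint 1 (W < Y) on D(W)={3,4,5,6,8} D(Y)={4,6,9}: no change
Constraint 2 (W + X = V) on D(W)={3,4,5,6,8} D(X)={3,4,6,7,9} D(V)={5,8,9}: W {3,4,5,6,8}->{3,4,5,6}; X {3,4,6,7,9}->{3,4,6}; V {5,8,9}->{8,9}
So after constraint 2: D(V) = {8,9}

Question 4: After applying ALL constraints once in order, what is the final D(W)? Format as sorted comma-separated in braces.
Constraint 1 (W < Y) on D(W)={3,4,5,6,8} D(Y)={4,6,9}: no change
Constraint 2 (W + X = V) on D(W)={3,4,5,6,8} D(X)={3,4,6,7,9} D(V)={5,8,9}: W {3,4,5,6,8}->{3,4,5,6}; X {3,4,6,7,9}->{3,4,6}; V {5,8,9}->{8,9}
Constraint 3 (W + X = Y) on D(W)={3,4,5,6} D(X)={3,4,6} D(Y)={4,6,9}: W {3,4,5,6}->{3,5,6}; Y {4,6,9}->{6,9}
So after all 3 constraints: D(W) = {3,5,6}

Answer: {3,5,6}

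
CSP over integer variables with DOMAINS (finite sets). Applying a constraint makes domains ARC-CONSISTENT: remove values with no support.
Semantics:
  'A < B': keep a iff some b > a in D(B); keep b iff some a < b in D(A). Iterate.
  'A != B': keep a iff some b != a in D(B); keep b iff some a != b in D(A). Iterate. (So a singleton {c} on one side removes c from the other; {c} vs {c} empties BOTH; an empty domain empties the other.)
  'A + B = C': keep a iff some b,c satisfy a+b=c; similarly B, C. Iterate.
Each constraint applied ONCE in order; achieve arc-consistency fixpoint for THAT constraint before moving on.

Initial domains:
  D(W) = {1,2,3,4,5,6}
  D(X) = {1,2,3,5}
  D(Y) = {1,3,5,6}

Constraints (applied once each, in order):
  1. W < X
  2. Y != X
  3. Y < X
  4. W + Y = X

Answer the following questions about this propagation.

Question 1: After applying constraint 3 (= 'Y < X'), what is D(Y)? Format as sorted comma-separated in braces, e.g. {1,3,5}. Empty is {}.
Constraint 1 (W < X) on D(W)={1,2,3,4,5,6} D(X)={1,2,3,5}: W {1,2,3,4,5,6}->{1,2,3,4}; X {1,2,3,5}->{2,3,5}
Constraint 2 (Y != X) on D(Y)={1,3,5,6} D(X)={2,3,5}: no change
Constraint 3 (Y < X) on D(Y)={1,3,5,6} D(X)={2,3,5}: Y {1,3,5,6}->{1,3}
So after constraint 3: D(Y) = {1,3}

Answer: {1,3}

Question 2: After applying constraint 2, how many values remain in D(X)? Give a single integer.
Constraint 1 (W < X) on D(W)={1,2,3,4,5,6} D(X)={1,2,3,5}: W {1,2,3,4,5,6}->{1,2,3,4}; X {1,2,3,5}->{2,3,5}
Constraint 2 (Y != X) on D(Y)={1,3,5,6} D(X)={2,3,5}: no change
So after constraint 2: D(X)={2,3,5}, size = 3

Answer: 3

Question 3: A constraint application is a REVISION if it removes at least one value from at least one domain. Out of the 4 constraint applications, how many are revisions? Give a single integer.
Constraint 1 (W < X) on D(W)={1,2,3,4,5,6} D(X)={1,2,3,5}: W {1,2,3,4,5,6}->{1,2,3,4}; X {1,2,3,5}->{2,3,5} => REVISION
Constraint 2 (Y != X) on D(Y)={1,3,5,6} D(X)={2,3,5}: no change => not a revision
Constraint 3 (Y < X) on D(Y)={1,3,5,6} D(X)={2,3,5}: Y {1,3,5,6}->{1,3} => REVISION
Constraint 4 (W + Y = X) on D(W)={1,2,3,4} D(Y)={1,3} D(X)={2,3,5}: W {1,2,3,4}->{1,2,4} => REVISION
Total revisions = 3

Answer: 3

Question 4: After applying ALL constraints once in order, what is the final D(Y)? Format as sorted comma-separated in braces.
Answer: {1,3}

Derivation:
Constraint 1 (W < X) on D(W)={1,2,3,4,5,6} D(X)={1,2,3,5}: W {1,2,3,4,5,6}->{1,2,3,4}; X {1,2,3,5}->{2,3,5}
Constraint 2 (Y != X) on D(Y)={1,3,5,6} D(X)={2,3,5}: no change
Constraint 3 (Y < X) on D(Y)={1,3,5,6} D(X)={2,3,5}: Y {1,3,5,6}->{1,3}
Constraint 4 (W + Y = X) on D(W)={1,2,3,4} D(Y)={1,3} D(X)={2,3,5}: W {1,2,3,4}->{1,2,4}
So after all 4 constraints: D(Y) = {1,3}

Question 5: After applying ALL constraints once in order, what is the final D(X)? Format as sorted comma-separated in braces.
Constraint 1 (W < X) on D(W)={1,2,3,4,5,6} D(X)={1,2,3,5}: W {1,2,3,4,5,6}->{1,2,3,4}; X {1,2,3,5}->{2,3,5}
Constraint 2 (Y != X) on D(Y)={1,3,5,6} D(X)={2,3,5}: no change
Constraint 3 (Y < X) on D(Y)={1,3,5,6} D(X)={2,3,5}: Y {1,3,5,6}->{1,3}
Constraint 4 (W + Y = X) on D(W)={1,2,3,4} D(Y)={1,3} D(X)={2,3,5}: W {1,2,3,4}->{1,2,4}
So after all 4 constraints: D(X) = {2,3,5}

Answer: {2,3,5}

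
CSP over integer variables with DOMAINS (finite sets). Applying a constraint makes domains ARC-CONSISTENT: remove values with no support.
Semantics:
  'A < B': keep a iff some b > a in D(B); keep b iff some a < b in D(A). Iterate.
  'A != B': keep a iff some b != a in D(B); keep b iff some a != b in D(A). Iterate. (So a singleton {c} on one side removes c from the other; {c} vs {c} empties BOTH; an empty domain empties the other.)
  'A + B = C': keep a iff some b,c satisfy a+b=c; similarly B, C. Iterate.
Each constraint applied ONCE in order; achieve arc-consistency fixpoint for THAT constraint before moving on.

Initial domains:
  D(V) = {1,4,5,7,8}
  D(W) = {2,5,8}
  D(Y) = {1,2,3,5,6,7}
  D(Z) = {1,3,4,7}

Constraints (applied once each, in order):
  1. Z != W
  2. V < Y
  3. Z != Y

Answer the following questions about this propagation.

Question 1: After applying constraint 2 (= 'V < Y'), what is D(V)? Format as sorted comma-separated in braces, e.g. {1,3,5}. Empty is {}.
Answer: {1,4,5}

Derivation:
Constraint 1 (Z != W) on D(Z)={1,3,4,7} D(W)={2,5,8}: no change
Constraint 2 (V < Y) on D(V)={1,4,5,7,8} D(Y)={1,2,3,5,6,7}: V {1,4,5,7,8}->{1,4,5}; Y {1,2,3,5,6,7}->{2,3,5,6,7}
So after constraint 2: D(V) = {1,4,5}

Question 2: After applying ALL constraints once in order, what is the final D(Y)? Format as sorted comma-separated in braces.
Constraint 1 (Z != W) on D(Z)={1,3,4,7} D(W)={2,5,8}: no change
Constraint 2 (V < Y) on D(V)={1,4,5,7,8} D(Y)={1,2,3,5,6,7}: V {1,4,5,7,8}->{1,4,5}; Y {1,2,3,5,6,7}->{2,3,5,6,7}
Constraint 3 (Z != Y) on D(Z)={1,3,4,7} D(Y)={2,3,5,6,7}: no change
So after all 3 constraints: D(Y) = {2,3,5,6,7}

Answer: {2,3,5,6,7}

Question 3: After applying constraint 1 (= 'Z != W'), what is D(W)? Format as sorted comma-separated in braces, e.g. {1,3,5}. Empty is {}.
Constraint 1 (Z != W) on D(Z)={1,3,4,7} D(W)={2,5,8}: no change
So after constraint 1: D(W) = {2,5,8}

Answer: {2,5,8}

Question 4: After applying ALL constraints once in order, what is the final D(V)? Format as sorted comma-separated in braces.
Answer: {1,4,5}

Derivation:
Constraint 1 (Z != W) on D(Z)={1,3,4,7} D(W)={2,5,8}: no change
Constraint 2 (V < Y) on D(V)={1,4,5,7,8} D(Y)={1,2,3,5,6,7}: V {1,4,5,7,8}->{1,4,5}; Y {1,2,3,5,6,7}->{2,3,5,6,7}
Constraint 3 (Z != Y) on D(Z)={1,3,4,7} D(Y)={2,3,5,6,7}: no change
So after all 3 constraints: D(V) = {1,4,5}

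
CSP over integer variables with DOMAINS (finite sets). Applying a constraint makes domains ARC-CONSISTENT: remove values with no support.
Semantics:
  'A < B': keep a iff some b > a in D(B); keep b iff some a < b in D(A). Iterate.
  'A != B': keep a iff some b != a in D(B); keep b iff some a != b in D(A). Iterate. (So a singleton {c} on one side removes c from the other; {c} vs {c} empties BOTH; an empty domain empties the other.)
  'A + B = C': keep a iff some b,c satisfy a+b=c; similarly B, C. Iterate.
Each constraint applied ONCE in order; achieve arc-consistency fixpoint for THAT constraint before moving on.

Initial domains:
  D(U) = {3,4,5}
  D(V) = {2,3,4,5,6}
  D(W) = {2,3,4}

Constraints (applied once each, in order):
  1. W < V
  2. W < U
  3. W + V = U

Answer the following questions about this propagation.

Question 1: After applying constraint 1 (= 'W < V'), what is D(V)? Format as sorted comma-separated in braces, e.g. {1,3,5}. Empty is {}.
Constraint 1 (W < V) on D(W)={2,3,4} D(V)={2,3,4,5,6}: V {2,3,4,5,6}->{3,4,5,6}
So after constraint 1: D(V) = {3,4,5,6}

Answer: {3,4,5,6}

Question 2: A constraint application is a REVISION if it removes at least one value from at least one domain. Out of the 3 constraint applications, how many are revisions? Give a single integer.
Constraint 1 (W < V) on D(W)={2,3,4} D(V)={2,3,4,5,6}: V {2,3,4,5,6}->{3,4,5,6} => REVISION
Constraint 2 (W < U) on D(W)={2,3,4} D(U)={3,4,5}: no change => not a revision
Constraint 3 (W + V = U) on D(W)={2,3,4} D(V)={3,4,5,6} D(U)={3,4,5}: W {2,3,4}->{2}; V {3,4,5,6}->{3}; U {3,4,5}->{5} => REVISION
Total revisions = 2

Answer: 2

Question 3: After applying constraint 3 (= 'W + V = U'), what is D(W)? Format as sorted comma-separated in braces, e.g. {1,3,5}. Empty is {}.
Constraint 1 (W < V) on D(W)={2,3,4} D(V)={2,3,4,5,6}: V {2,3,4,5,6}->{3,4,5,6}
Constraint 2 (W < U) on D(W)={2,3,4} D(U)={3,4,5}: no change
Constraint 3 (W + V = U) on D(W)={2,3,4} D(V)={3,4,5,6} D(U)={3,4,5}: W {2,3,4}->{2}; V {3,4,5,6}->{3}; U {3,4,5}->{5}
So after constraint 3: D(W) = {2}

Answer: {2}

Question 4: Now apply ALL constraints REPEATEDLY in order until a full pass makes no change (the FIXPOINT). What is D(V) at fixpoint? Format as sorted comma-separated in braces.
pass 0 (initial): D(V)={2,3,4,5,6}
pass 1: U {3,4,5}->{5}; V {2,3,4,5,6}->{3}; W {2,3,4}->{2}
pass 2: no change
Fixpoint after 2 passes: D(V) = {3}

Answer: {3}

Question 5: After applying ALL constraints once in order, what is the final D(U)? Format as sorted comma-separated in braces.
Constraint 1 (W < V) on D(W)={2,3,4} D(V)={2,3,4,5,6}: V {2,3,4,5,6}->{3,4,5,6}
Constraint 2 (W < U) on D(W)={2,3,4} D(U)={3,4,5}: no change
Constraint 3 (W + V = U) on D(W)={2,3,4} D(V)={3,4,5,6} D(U)={3,4,5}: W {2,3,4}->{2}; V {3,4,5,6}->{3}; U {3,4,5}->{5}
So after all 3 constraints: D(U) = {5}

Answer: {5}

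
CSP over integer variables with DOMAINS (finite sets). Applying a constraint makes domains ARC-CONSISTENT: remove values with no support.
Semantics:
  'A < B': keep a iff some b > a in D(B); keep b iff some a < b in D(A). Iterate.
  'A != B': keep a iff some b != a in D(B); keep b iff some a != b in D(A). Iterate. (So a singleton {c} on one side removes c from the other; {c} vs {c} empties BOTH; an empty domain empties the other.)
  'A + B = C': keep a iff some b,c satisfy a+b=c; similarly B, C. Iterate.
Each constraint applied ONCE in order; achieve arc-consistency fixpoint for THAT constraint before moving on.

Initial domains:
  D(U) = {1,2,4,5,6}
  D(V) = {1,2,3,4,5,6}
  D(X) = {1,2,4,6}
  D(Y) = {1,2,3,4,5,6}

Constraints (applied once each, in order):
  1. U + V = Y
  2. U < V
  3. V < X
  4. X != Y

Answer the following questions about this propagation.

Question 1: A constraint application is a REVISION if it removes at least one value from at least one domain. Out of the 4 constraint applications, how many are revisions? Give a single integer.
Constraint 1 (U + V = Y) on D(U)={1,2,4,5,6} D(V)={1,2,3,4,5,6} D(Y)={1,2,3,4,5,6}: U {1,2,4,5,6}->{1,2,4,5}; V {1,2,3,4,5,6}->{1,2,3,4,5}; Y {1,2,3,4,5,6}->{2,3,4,5,6} => REVISION
Constraint 2 (U < V) on D(U)={1,2,4,5} D(V)={1,2,3,4,5}: U {1,2,4,5}->{1,2,4}; V {1,2,3,4,5}->{2,3,4,5} => REVISION
Constraint 3 (V < X) on D(V)={2,3,4,5} D(X)={1,2,4,6}: X {1,2,4,6}->{4,6} => REVISION
Constraint 4 (X != Y) on D(X)={4,6} D(Y)={2,3,4,5,6}: no change => not a revision
Total revisions = 3

Answer: 3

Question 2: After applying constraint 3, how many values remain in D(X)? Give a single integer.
Constraint 1 (U + V = Y) on D(U)={1,2,4,5,6} D(V)={1,2,3,4,5,6} D(Y)={1,2,3,4,5,6}: U {1,2,4,5,6}->{1,2,4,5}; V {1,2,3,4,5,6}->{1,2,3,4,5}; Y {1,2,3,4,5,6}->{2,3,4,5,6}
Constraint 2 (U < V) on D(U)={1,2,4,5} D(V)={1,2,3,4,5}: U {1,2,4,5}->{1,2,4}; V {1,2,3,4,5}->{2,3,4,5}
Constraint 3 (V < X) on D(V)={2,3,4,5} D(X)={1,2,4,6}: X {1,2,4,6}->{4,6}
So after constraint 3: D(X)={4,6}, size = 2

Answer: 2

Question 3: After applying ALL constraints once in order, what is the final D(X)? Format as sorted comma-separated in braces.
Constraint 1 (U + V = Y) on D(U)={1,2,4,5,6} D(V)={1,2,3,4,5,6} D(Y)={1,2,3,4,5,6}: U {1,2,4,5,6}->{1,2,4,5}; V {1,2,3,4,5,6}->{1,2,3,4,5}; Y {1,2,3,4,5,6}->{2,3,4,5,6}
Constraint 2 (U < V) on D(U)={1,2,4,5} D(V)={1,2,3,4,5}: U {1,2,4,5}->{1,2,4}; V {1,2,3,4,5}->{2,3,4,5}
Constraint 3 (V < X) on D(V)={2,3,4,5} D(X)={1,2,4,6}: X {1,2,4,6}->{4,6}
Constraint 4 (X != Y) on D(X)={4,6} D(Y)={2,3,4,5,6}: no change
So after all 4 constraints: D(X) = {4,6}

Answer: {4,6}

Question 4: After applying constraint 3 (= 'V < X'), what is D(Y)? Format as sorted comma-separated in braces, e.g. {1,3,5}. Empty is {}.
Constraint 1 (U + V = Y) on D(U)={1,2,4,5,6} D(V)={1,2,3,4,5,6} D(Y)={1,2,3,4,5,6}: U {1,2,4,5,6}->{1,2,4,5}; V {1,2,3,4,5,6}->{1,2,3,4,5}; Y {1,2,3,4,5,6}->{2,3,4,5,6}
Constraint 2 (U < V) on D(U)={1,2,4,5} D(V)={1,2,3,4,5}: U {1,2,4,5}->{1,2,4}; V {1,2,3,4,5}->{2,3,4,5}
Constraint 3 (V < X) on D(V)={2,3,4,5} D(X)={1,2,4,6}: X {1,2,4,6}->{4,6}
So after constraint 3: D(Y) = {2,3,4,5,6}

Answer: {2,3,4,5,6}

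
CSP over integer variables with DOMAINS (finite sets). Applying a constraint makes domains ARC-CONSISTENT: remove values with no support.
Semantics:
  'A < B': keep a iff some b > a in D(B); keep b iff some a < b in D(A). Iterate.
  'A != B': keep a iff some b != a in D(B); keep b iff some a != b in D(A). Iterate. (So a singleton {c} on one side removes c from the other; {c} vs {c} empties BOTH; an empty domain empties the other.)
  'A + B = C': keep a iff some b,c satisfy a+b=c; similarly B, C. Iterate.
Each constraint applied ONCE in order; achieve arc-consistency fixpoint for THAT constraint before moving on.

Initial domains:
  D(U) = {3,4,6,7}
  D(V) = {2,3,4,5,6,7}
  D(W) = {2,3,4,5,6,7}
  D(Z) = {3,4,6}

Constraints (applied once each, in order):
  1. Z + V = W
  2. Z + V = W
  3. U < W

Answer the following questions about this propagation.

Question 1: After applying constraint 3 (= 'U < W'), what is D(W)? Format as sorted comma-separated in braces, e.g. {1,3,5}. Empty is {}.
Answer: {5,6,7}

Derivation:
Constraint 1 (Z + V = W) on D(Z)={3,4,6} D(V)={2,3,4,5,6,7} D(W)={2,3,4,5,6,7}: Z {3,4,6}->{3,4}; V {2,3,4,5,6,7}->{2,3,4}; W {2,3,4,5,6,7}->{5,6,7}
Constraint 2 (Z + V = W) on D(Z)={3,4} D(V)={2,3,4} D(W)={5,6,7}: no change
Constraint 3 (U < W) on D(U)={3,4,6,7} D(W)={5,6,7}: U {3,4,6,7}->{3,4,6}
So after constraint 3: D(W) = {5,6,7}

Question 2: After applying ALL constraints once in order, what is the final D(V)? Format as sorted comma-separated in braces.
Constraint 1 (Z + V = W) on D(Z)={3,4,6} D(V)={2,3,4,5,6,7} D(W)={2,3,4,5,6,7}: Z {3,4,6}->{3,4}; V {2,3,4,5,6,7}->{2,3,4}; W {2,3,4,5,6,7}->{5,6,7}
Constraint 2 (Z + V = W) on D(Z)={3,4} D(V)={2,3,4} D(W)={5,6,7}: no change
Constraint 3 (U < W) on D(U)={3,4,6,7} D(W)={5,6,7}: U {3,4,6,7}->{3,4,6}
So after all 3 constraints: D(V) = {2,3,4}

Answer: {2,3,4}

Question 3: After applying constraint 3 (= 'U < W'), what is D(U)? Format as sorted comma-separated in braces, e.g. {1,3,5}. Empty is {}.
Constraint 1 (Z + V = W) on D(Z)={3,4,6} D(V)={2,3,4,5,6,7} D(W)={2,3,4,5,6,7}: Z {3,4,6}->{3,4}; V {2,3,4,5,6,7}->{2,3,4}; W {2,3,4,5,6,7}->{5,6,7}
Constraint 2 (Z + V = W) on D(Z)={3,4} D(V)={2,3,4} D(W)={5,6,7}: no change
Constraint 3 (U < W) on D(U)={3,4,6,7} D(W)={5,6,7}: U {3,4,6,7}->{3,4,6}
So after constraint 3: D(U) = {3,4,6}

Answer: {3,4,6}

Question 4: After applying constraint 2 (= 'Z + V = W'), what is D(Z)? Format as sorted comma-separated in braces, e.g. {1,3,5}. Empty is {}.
Constraint 1 (Z + V = W) on D(Z)={3,4,6} D(V)={2,3,4,5,6,7} D(W)={2,3,4,5,6,7}: Z {3,4,6}->{3,4}; V {2,3,4,5,6,7}->{2,3,4}; W {2,3,4,5,6,7}->{5,6,7}
Constraint 2 (Z + V = W) on D(Z)={3,4} D(V)={2,3,4} D(W)={5,6,7}: no change
So after constraint 2: D(Z) = {3,4}

Answer: {3,4}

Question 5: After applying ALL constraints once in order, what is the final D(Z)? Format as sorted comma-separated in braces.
Answer: {3,4}

Derivation:
Constraint 1 (Z + V = W) on D(Z)={3,4,6} D(V)={2,3,4,5,6,7} D(W)={2,3,4,5,6,7}: Z {3,4,6}->{3,4}; V {2,3,4,5,6,7}->{2,3,4}; W {2,3,4,5,6,7}->{5,6,7}
Constraint 2 (Z + V = W) on D(Z)={3,4} D(V)={2,3,4} D(W)={5,6,7}: no change
Constraint 3 (U < W) on D(U)={3,4,6,7} D(W)={5,6,7}: U {3,4,6,7}->{3,4,6}
So after all 3 constraints: D(Z) = {3,4}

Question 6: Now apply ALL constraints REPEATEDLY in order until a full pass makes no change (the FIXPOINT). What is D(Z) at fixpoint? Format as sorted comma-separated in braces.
Answer: {3,4}

Derivation:
pass 0 (initial): D(Z)={3,4,6}
pass 1: U {3,4,6,7}->{3,4,6}; V {2,3,4,5,6,7}->{2,3,4}; W {2,3,4,5,6,7}->{5,6,7}; Z {3,4,6}->{3,4}
pass 2: no change
Fixpoint after 2 passes: D(Z) = {3,4}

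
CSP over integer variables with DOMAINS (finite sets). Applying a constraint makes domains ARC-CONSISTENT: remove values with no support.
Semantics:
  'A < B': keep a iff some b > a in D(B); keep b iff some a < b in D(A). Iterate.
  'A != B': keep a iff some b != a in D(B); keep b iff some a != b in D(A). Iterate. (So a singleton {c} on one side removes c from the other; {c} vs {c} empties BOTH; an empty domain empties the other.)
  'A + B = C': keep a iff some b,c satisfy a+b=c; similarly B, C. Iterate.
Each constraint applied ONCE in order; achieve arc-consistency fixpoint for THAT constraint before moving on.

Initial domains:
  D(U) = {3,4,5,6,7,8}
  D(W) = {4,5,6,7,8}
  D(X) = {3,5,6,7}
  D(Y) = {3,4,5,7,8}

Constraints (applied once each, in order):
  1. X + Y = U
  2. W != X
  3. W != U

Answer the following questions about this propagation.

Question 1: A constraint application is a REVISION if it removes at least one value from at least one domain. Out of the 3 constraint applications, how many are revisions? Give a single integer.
Answer: 1

Derivation:
Constraint 1 (X + Y = U) on D(X)={3,5,6,7} D(Y)={3,4,5,7,8} D(U)={3,4,5,6,7,8}: X {3,5,6,7}->{3,5}; Y {3,4,5,7,8}->{3,4,5}; U {3,4,5,6,7,8}->{6,7,8} => REVISION
Constraint 2 (W != X) on D(W)={4,5,6,7,8} D(X)={3,5}: no change => not a revision
Constraint 3 (W != U) on D(W)={4,5,6,7,8} D(U)={6,7,8}: no change => not a revision
Total revisions = 1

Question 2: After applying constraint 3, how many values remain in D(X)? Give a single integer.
Constraint 1 (X + Y = U) on D(X)={3,5,6,7} D(Y)={3,4,5,7,8} D(U)={3,4,5,6,7,8}: X {3,5,6,7}->{3,5}; Y {3,4,5,7,8}->{3,4,5}; U {3,4,5,6,7,8}->{6,7,8}
Constraint 2 (W != X) on D(W)={4,5,6,7,8} D(X)={3,5}: no change
Constraint 3 (W != U) on D(W)={4,5,6,7,8} D(U)={6,7,8}: no change
So after constraint 3: D(X)={3,5}, size = 2

Answer: 2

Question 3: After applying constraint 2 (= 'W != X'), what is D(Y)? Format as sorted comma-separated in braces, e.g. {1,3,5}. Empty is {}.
Answer: {3,4,5}

Derivation:
Constraint 1 (X + Y = U) on D(X)={3,5,6,7} D(Y)={3,4,5,7,8} D(U)={3,4,5,6,7,8}: X {3,5,6,7}->{3,5}; Y {3,4,5,7,8}->{3,4,5}; U {3,4,5,6,7,8}->{6,7,8}
Constraint 2 (W != X) on D(W)={4,5,6,7,8} D(X)={3,5}: no change
So after constraint 2: D(Y) = {3,4,5}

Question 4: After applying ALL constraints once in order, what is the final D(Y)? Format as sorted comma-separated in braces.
Constraint 1 (X + Y = U) on D(X)={3,5,6,7} D(Y)={3,4,5,7,8} D(U)={3,4,5,6,7,8}: X {3,5,6,7}->{3,5}; Y {3,4,5,7,8}->{3,4,5}; U {3,4,5,6,7,8}->{6,7,8}
Constraint 2 (W != X) on D(W)={4,5,6,7,8} D(X)={3,5}: no change
Constraint 3 (W != U) on D(W)={4,5,6,7,8} D(U)={6,7,8}: no change
So after all 3 constraints: D(Y) = {3,4,5}

Answer: {3,4,5}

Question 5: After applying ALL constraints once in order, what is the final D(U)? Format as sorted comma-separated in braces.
Constraint 1 (X + Y = U) on D(X)={3,5,6,7} D(Y)={3,4,5,7,8} D(U)={3,4,5,6,7,8}: X {3,5,6,7}->{3,5}; Y {3,4,5,7,8}->{3,4,5}; U {3,4,5,6,7,8}->{6,7,8}
Constraint 2 (W != X) on D(W)={4,5,6,7,8} D(X)={3,5}: no change
Constraint 3 (W != U) on D(W)={4,5,6,7,8} D(U)={6,7,8}: no change
So after all 3 constraints: D(U) = {6,7,8}

Answer: {6,7,8}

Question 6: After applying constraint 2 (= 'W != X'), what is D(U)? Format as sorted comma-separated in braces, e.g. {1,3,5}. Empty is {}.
Constraint 1 (X + Y = U) on D(X)={3,5,6,7} D(Y)={3,4,5,7,8} D(U)={3,4,5,6,7,8}: X {3,5,6,7}->{3,5}; Y {3,4,5,7,8}->{3,4,5}; U {3,4,5,6,7,8}->{6,7,8}
Constraint 2 (W != X) on D(W)={4,5,6,7,8} D(X)={3,5}: no change
So after constraint 2: D(U) = {6,7,8}

Answer: {6,7,8}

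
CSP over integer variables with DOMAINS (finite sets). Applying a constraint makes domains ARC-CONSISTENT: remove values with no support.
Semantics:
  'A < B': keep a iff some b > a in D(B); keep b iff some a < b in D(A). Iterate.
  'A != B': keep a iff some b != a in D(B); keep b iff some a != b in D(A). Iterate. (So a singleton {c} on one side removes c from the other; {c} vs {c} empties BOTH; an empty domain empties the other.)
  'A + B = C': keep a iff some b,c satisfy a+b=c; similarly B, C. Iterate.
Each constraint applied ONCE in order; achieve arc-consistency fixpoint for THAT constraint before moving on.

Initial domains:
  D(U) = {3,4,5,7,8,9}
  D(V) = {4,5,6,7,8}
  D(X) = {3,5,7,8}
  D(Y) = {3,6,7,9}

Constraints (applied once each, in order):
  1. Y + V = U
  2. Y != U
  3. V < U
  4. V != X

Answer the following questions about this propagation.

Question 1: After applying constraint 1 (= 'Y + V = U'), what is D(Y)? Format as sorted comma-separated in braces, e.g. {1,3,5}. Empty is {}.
Answer: {3}

Derivation:
Constraint 1 (Y + V = U) on D(Y)={3,6,7,9} D(V)={4,5,6,7,8} D(U)={3,4,5,7,8,9}: Y {3,6,7,9}->{3}; V {4,5,6,7,8}->{4,5,6}; U {3,4,5,7,8,9}->{7,8,9}
So after constraint 1: D(Y) = {3}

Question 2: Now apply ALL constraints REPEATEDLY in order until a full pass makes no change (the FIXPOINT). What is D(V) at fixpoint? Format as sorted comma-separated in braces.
pass 0 (initial): D(V)={4,5,6,7,8}
pass 1: U {3,4,5,7,8,9}->{7,8,9}; V {4,5,6,7,8}->{4,5,6}; Y {3,6,7,9}->{3}
pass 2: no change
Fixpoint after 2 passes: D(V) = {4,5,6}

Answer: {4,5,6}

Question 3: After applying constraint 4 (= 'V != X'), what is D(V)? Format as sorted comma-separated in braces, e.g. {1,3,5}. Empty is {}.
Answer: {4,5,6}

Derivation:
Constraint 1 (Y + V = U) on D(Y)={3,6,7,9} D(V)={4,5,6,7,8} D(U)={3,4,5,7,8,9}: Y {3,6,7,9}->{3}; V {4,5,6,7,8}->{4,5,6}; U {3,4,5,7,8,9}->{7,8,9}
Constraint 2 (Y != U) on D(Y)={3} D(U)={7,8,9}: no change
Constraint 3 (V < U) on D(V)={4,5,6} D(U)={7,8,9}: no change
Constraint 4 (V != X) on D(V)={4,5,6} D(X)={3,5,7,8}: no change
So after constraint 4: D(V) = {4,5,6}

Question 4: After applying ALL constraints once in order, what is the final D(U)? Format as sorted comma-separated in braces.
Answer: {7,8,9}

Derivation:
Constraint 1 (Y + V = U) on D(Y)={3,6,7,9} D(V)={4,5,6,7,8} D(U)={3,4,5,7,8,9}: Y {3,6,7,9}->{3}; V {4,5,6,7,8}->{4,5,6}; U {3,4,5,7,8,9}->{7,8,9}
Constraint 2 (Y != U) on D(Y)={3} D(U)={7,8,9}: no change
Constraint 3 (V < U) on D(V)={4,5,6} D(U)={7,8,9}: no change
Constraint 4 (V != X) on D(V)={4,5,6} D(X)={3,5,7,8}: no change
So after all 4 constraints: D(U) = {7,8,9}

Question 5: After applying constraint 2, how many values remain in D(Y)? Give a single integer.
Constraint 1 (Y + V = U) on D(Y)={3,6,7,9} D(V)={4,5,6,7,8} D(U)={3,4,5,7,8,9}: Y {3,6,7,9}->{3}; V {4,5,6,7,8}->{4,5,6}; U {3,4,5,7,8,9}->{7,8,9}
Constraint 2 (Y != U) on D(Y)={3} D(U)={7,8,9}: no change
So after constraint 2: D(Y)={3}, size = 1

Answer: 1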